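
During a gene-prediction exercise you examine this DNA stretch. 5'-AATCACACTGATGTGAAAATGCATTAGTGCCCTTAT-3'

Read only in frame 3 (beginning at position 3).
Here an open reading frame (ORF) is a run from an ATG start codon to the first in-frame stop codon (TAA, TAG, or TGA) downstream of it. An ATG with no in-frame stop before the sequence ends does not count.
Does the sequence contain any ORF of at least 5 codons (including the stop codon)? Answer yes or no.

Frame 3: TCA CAC TGA TGT GAA AAT GCA TTA GTG CCC TTA — no ATG→stop ORF.
Largest ORF found is 0 codons < 5, so no.

no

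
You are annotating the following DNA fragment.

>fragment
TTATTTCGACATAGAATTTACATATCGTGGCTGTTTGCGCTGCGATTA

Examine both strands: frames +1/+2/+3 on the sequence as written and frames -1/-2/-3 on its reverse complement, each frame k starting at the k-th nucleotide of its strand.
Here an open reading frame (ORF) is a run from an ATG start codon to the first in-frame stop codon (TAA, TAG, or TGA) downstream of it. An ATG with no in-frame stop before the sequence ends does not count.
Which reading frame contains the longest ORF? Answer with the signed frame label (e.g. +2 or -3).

-1

Reverse complement (5'→3'): TAATCGCAGCGCAAACAGCCACGATATGTAAATTCTATGTCGAAATAA
Frame +1: TTA TTT CGA CAT AGA ATT TAC ATA TCG TGG CTG TTT GCG CTG CGA TTA — no ATG→stop ORF.
Frame +2: TAT TTC GAC ATA GAA TTT ACA TAT CGT GGC TGT TTG CGC TGC GAT — no ATG→stop ORF.
Frame +3: ATT TCG ACA TAG AAT TTA CAT ATC GTG GCT GTT TGC GCT GCG ATT — no ATG→stop ORF.
Frame -1: TAA TCG CAG CGC AAA CAG CCA CGA TAT GTA AAT TCT ATG TCG AAA TAA — ATG at 37, stop TAA at 46 → 12 nt.
Frame -2: AAT CGC AGC GCA AAC AGC CAC GAT ATG TAA ATT CTA TGT CGA AAT — ATG at 26, stop TAA at 29 → 6 nt.
Frame -3: ATC GCA GCG CAA ACA GCC ACG ATA TGT AAA TTC TAT GTC GAA ATA — no ATG→stop ORF.
Longest ORF is 12 nt in frame -1 (positions 37–48).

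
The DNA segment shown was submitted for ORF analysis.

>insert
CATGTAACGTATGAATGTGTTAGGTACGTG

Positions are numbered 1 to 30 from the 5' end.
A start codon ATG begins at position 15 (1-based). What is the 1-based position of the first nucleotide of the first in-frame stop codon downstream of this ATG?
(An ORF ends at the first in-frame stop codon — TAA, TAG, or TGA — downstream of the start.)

21

Codons from position 15: ATG (15–17), TGT (18–20), TAG (21–23).
TAG is a stop codon; it begins at position 21.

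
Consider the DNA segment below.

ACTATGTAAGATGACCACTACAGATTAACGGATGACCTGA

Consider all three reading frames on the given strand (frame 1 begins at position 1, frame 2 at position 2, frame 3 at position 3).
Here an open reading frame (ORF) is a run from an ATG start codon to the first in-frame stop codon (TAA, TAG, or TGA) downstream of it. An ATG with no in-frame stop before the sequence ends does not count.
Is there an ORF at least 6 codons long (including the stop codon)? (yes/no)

yes

Frame 1: ACT ATG TAA GAT GAC CAC TAC AGA TTA ACG GAT GAC CTG — ATG at 4, stop TAA at 7 → 6 nt.
Frame 2: CTA TGT AAG ATG ACC ACT ACA GAT TAA CGG ATG ACC TGA — ATG at 11, stop TAA at 26 → 18 nt; ATG at 32, stop TGA at 38 → 9 nt.
Frame 3: TAT GTA AGA TGA CCA CTA CAG ATT AAC GGA TGA CCT — no ATG→stop ORF.
Frame 2 has an ORF of 6 codons (positions 11–28) ≥ 6, so yes.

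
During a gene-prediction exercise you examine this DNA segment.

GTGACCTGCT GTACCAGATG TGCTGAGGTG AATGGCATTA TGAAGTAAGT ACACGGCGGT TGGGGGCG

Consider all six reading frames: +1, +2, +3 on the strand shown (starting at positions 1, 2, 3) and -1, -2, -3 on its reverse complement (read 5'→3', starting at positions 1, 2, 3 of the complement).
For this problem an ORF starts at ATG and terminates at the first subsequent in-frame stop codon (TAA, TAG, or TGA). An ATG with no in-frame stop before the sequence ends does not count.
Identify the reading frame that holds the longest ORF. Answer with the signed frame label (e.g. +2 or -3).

Reverse complement (5'→3'): CGCCCCCAACCGCCGTGTACTTACTTCATAATGCCATTCACCTCAGCACATCTGGTACAGCAGGTCAC
Frame +1: GTG ACC TGC TGT ACC AGA TGT GCT GAG GTG AAT GGC ATT ATG AAG TAA GTA CAC GGC GGT TGG GGG — ATG at 40, stop TAA at 46 → 9 nt.
Frame +2: TGA CCT GCT GTA CCA GAT GTG CTG AGG TGA ATG GCA TTA TGA AGT AAG TAC ACG GCG GTT GGG GGC — ATG at 32, stop TGA at 41 → 12 nt.
Frame +3: GAC CTG CTG TAC CAG ATG TGC TGA GGT GAA TGG CAT TAT GAA GTA AGT ACA CGG CGG TTG GGG GCG — ATG at 18, stop TGA at 24 → 9 nt.
Frame -1: CGC CCC CAA CCG CCG TGT ACT TAC TTC ATA ATG CCA TTC ACC TCA GCA CAT CTG GTA CAG CAG GTC — no ATG→stop ORF.
Frame -2: GCC CCC AAC CGC CGT GTA CTT ACT TCA TAA TGC CAT TCA CCT CAG CAC ATC TGG TAC AGC AGG TCA — no ATG→stop ORF.
Frame -3: CCC CCA ACC GCC GTG TAC TTA CTT CAT AAT GCC ATT CAC CTC AGC ACA TCT GGT ACA GCA GGT CAC — no ATG→stop ORF.
Longest ORF is 12 nt in frame +2 (positions 32–43).

+2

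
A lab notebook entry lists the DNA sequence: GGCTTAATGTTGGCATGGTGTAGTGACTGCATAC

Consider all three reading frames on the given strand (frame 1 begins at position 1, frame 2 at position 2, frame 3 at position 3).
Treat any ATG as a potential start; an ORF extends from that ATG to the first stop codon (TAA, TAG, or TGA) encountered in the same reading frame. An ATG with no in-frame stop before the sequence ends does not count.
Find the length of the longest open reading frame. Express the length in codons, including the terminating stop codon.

3

Frame 1: GGC TTA ATG TTG GCA TGG TGT AGT GAC TGC ATA — no ATG→stop ORF.
Frame 2: GCT TAA TGT TGG CAT GGT GTA GTG ACT GCA TAC — no ATG→stop ORF.
Frame 3: CTT AAT GTT GGC ATG GTG TAG TGA CTG CAT — ATG at 15, stop TAG at 21 → 9 nt.
Longest: frame 3, positions 15–23, 9 nt = 3 codons = 2 aa. → 3 codons.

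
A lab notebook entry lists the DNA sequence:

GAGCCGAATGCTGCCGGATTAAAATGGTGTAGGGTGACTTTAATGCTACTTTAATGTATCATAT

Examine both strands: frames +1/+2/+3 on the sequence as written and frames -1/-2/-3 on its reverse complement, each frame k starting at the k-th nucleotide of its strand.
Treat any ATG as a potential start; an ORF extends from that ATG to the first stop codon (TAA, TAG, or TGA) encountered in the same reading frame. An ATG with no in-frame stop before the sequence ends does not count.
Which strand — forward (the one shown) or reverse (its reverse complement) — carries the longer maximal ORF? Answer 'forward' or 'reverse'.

forward

Reverse complement (5'→3'): ATATGATACATTAAAGTAGCATTAAAGTCACCCTACACCATTTTAATCCGGCAGCATTCGGCTC
Frame +1: GAG CCG AAT GCT GCC GGA TTA AAA TGG TGT AGG GTG ACT TTA ATG CTA CTT TAA TGT ATC ATA — ATG at 43, stop TAA at 52 → 12 nt.
Frame +2: AGC CGA ATG CTG CCG GAT TAA AAT GGT GTA GGG TGA CTT TAA TGC TAC TTT AAT GTA TCA TAT — ATG at 8, stop TAA at 20 → 15 nt.
Frame +3: GCC GAA TGC TGC CGG ATT AAA ATG GTG TAG GGT GAC TTT AAT GCT ACT TTA ATG TAT CAT — ATG at 24, stop TAG at 30 → 9 nt.
Frame -1: ATA TGA TAC ATT AAA GTA GCA TTA AAG TCA CCC TAC ACC ATT TTA ATC CGG CAG CAT TCG GCT — no ATG→stop ORF.
Frame -2: TAT GAT ACA TTA AAG TAG CAT TAA AGT CAC CCT ACA CCA TTT TAA TCC GGC AGC ATT CGG CTC — no ATG→stop ORF.
Frame -3: ATG ATA CAT TAA AGT AGC ATT AAA GTC ACC CTA CAC CAT TTT AAT CCG GCA GCA TTC GGC — ATG at 3, stop TAA at 12 → 12 nt.
Forward-strand max 15 nt; reverse-strand max 12 nt. The forward strand has the longer ORF.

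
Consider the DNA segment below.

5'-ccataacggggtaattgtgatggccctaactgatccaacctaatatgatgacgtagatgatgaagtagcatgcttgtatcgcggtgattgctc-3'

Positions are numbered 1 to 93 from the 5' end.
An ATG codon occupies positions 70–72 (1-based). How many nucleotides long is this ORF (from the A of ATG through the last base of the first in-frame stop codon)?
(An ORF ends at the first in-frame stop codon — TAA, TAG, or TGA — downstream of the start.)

18

Codons from position 70: ATG (70–72), CTT (73–75), GTA (76–78), TCG (79–81), CGG (82–84), TGA (85–87).
TGA is the first in-frame stop; ORF spans 70–87, 18 nucleotides.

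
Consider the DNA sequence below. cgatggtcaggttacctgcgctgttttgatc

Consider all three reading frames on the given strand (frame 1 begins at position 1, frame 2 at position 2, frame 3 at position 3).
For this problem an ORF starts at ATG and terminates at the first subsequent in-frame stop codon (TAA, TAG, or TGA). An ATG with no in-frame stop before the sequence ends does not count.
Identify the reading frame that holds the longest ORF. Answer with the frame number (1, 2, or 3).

3

Frame 1: CGA TGG TCA GGT TAC CTG CGC TGT TTT GAT — no ATG→stop ORF.
Frame 2: GAT GGT CAG GTT ACC TGC GCT GTT TTG ATC — no ATG→stop ORF.
Frame 3: ATG GTC AGG TTA CCT GCG CTG TTT TGA — ATG at 3, stop TGA at 27 → 27 nt.
Longest ORF is 27 nt in frame 3 (positions 3–29).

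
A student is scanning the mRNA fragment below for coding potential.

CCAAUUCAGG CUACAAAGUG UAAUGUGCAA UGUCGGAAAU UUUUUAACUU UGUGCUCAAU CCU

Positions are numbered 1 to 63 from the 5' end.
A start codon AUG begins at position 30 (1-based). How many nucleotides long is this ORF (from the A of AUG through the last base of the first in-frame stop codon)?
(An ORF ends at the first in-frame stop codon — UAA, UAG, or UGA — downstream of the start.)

Codons from position 30: AUG (30–32), UCG (33–35), GAA (36–38), AUU (39–41), UUU (42–44), UAA (45–47).
UAA is the first in-frame stop; ORF spans 30–47, 18 nucleotides.

18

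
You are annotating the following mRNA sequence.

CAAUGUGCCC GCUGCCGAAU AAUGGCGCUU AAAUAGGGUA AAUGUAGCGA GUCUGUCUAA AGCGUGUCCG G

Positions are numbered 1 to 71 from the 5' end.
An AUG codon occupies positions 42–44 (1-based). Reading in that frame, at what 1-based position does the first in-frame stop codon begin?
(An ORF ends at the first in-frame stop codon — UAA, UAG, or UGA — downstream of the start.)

45

Codons from position 42: AUG (42–44), UAG (45–47).
UAG is a stop codon; it begins at position 45.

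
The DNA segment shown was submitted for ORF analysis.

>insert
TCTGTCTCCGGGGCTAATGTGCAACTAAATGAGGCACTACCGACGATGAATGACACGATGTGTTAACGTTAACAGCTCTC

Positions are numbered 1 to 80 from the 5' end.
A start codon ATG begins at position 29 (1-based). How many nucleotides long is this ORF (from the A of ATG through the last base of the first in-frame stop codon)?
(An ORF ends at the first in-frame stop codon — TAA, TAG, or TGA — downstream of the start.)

Codons from position 29: ATG (29–31), AGG (32–34), CAC (35–37), TAC (38–40), CGA (41–43), CGA (44–46), TGA (47–49).
TGA is the first in-frame stop; ORF spans 29–49, 21 nucleotides.

21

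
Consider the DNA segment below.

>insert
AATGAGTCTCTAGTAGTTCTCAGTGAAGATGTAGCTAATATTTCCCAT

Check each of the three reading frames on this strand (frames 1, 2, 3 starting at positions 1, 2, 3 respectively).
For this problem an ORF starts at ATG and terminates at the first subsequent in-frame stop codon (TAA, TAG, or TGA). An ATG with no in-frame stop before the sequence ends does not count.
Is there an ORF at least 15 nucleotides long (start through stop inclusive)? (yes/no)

Frame 1: AAT GAG TCT CTA GTA GTT CTC AGT GAA GAT GTA GCT AAT ATT TCC CAT — no ATG→stop ORF.
Frame 2: ATG AGT CTC TAG TAG TTC TCA GTG AAG ATG TAG CTA ATA TTT CCC — ATG at 2, stop TAG at 11 → 12 nt; ATG at 29, stop TAG at 32 → 6 nt.
Frame 3: TGA GTC TCT AGT AGT TCT CAG TGA AGA TGT AGC TAA TAT TTC CCA — no ATG→stop ORF.
Largest ORF found is 12 nucleotides < 15, so no.

no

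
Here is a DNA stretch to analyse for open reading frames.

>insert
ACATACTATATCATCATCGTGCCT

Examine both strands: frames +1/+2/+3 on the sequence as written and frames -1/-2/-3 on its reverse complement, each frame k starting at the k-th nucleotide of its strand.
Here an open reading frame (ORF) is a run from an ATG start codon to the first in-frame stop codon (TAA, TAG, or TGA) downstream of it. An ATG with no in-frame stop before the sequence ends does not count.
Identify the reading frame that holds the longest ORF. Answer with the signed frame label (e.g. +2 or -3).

Reverse complement (5'→3'): AGGCACGATGATGATATAGTATGT
Frame +1: ACA TAC TAT ATC ATC ATC GTG CCT — no ATG→stop ORF.
Frame +2: CAT ACT ATA TCA TCA TCG TGC — no ATG→stop ORF.
Frame +3: ATA CTA TAT CAT CAT CGT GCC — no ATG→stop ORF.
Frame -1: AGG CAC GAT GAT GAT ATA GTA TGT — no ATG→stop ORF.
Frame -2: GGC ACG ATG ATG ATA TAG TAT — ATG at 8, stop TAG at 17 → 12 nt; ATG at 11, stop TAG at 17 → 9 nt.
Frame -3: GCA CGA TGA TGA TAT AGT ATG — no ATG→stop ORF.
Longest ORF is 12 nt in frame -2 (positions 8–19).

-2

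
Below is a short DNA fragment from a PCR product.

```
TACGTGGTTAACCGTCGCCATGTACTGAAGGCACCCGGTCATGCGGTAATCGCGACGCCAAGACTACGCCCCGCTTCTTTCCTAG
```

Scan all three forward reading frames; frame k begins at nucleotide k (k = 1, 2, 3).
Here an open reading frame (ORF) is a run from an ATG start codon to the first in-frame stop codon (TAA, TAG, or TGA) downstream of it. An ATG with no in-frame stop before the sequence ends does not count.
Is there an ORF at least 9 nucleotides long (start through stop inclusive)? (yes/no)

Frame 1: TAC GTG GTT AAC CGT CGC CAT GTA CTG AAG GCA CCC GGT CAT GCG GTA ATC GCG ACG CCA AGA CTA CGC CCC GCT TCT TTC CTA — no ATG→stop ORF.
Frame 2: ACG TGG TTA ACC GTC GCC ATG TAC TGA AGG CAC CCG GTC ATG CGG TAA TCG CGA CGC CAA GAC TAC GCC CCG CTT CTT TCC TAG — ATG at 20, stop TGA at 26 → 9 nt; ATG at 41, stop TAA at 47 → 9 nt.
Frame 3: CGT GGT TAA CCG TCG CCA TGT ACT GAA GGC ACC CGG TCA TGC GGT AAT CGC GAC GCC AAG ACT ACG CCC CGC TTC TTT CCT — no ATG→stop ORF.
Frame 2 has an ORF of 9 nucleotides (positions 20–28) ≥ 9, so yes.

yes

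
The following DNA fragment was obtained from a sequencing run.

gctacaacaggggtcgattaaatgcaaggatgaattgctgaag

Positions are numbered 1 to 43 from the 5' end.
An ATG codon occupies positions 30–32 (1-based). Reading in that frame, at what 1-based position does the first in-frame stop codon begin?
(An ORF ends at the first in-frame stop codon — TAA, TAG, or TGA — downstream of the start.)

Codons from position 30: ATG (30–32), AAT (33–35), TGC (36–38), TGA (39–41).
TGA is a stop codon; it begins at position 39.

39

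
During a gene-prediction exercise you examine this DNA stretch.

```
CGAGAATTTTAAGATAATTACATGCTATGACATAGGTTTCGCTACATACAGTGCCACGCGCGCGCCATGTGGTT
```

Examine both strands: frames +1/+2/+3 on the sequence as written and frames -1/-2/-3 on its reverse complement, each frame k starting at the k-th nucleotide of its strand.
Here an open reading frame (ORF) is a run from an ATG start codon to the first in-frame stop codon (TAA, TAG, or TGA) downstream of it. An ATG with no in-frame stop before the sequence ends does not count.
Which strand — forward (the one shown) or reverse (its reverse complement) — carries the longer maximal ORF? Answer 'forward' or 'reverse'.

Reverse complement (5'→3'): AACCACATGGCGCGCGCGTGGCACTGTATGTAGCGAAACCTATGTCATAGCATGTAATTATCTTAAAATTCTCG
Frame +1: CGA GAA TTT TAA GAT AAT TAC ATG CTA TGA CAT AGG TTT CGC TAC ATA CAG TGC CAC GCG CGC GCC ATG TGG — ATG at 22, stop TGA at 28 → 9 nt.
Frame +2: GAG AAT TTT AAG ATA ATT ACA TGC TAT GAC ATA GGT TTC GCT ACA TAC AGT GCC ACG CGC GCG CCA TGT GGT — no ATG→stop ORF.
Frame +3: AGA ATT TTA AGA TAA TTA CAT GCT ATG ACA TAG GTT TCG CTA CAT ACA GTG CCA CGC GCG CGC CAT GTG GTT — ATG at 27, stop TAG at 33 → 9 nt.
Frame -1: AAC CAC ATG GCG CGC GCG TGG CAC TGT ATG TAG CGA AAC CTA TGT CAT AGC ATG TAA TTA TCT TAA AAT TCT — ATG at 7, stop TAG at 31 → 27 nt; ATG at 28, stop TAG at 31 → 6 nt; ATG at 52, stop TAA at 55 → 6 nt.
Frame -2: ACC ACA TGG CGC GCG CGT GGC ACT GTA TGT AGC GAA ACC TAT GTC ATA GCA TGT AAT TAT CTT AAA ATT CTC — no ATG→stop ORF.
Frame -3: CCA CAT GGC GCG CGC GTG GCA CTG TAT GTA GCG AAA CCT ATG TCA TAG CAT GTA ATT ATC TTA AAA TTC TCG — ATG at 42, stop TAG at 48 → 9 nt.
Forward-strand max 9 nt; reverse-strand max 27 nt. The reverse strand has the longer ORF.

reverse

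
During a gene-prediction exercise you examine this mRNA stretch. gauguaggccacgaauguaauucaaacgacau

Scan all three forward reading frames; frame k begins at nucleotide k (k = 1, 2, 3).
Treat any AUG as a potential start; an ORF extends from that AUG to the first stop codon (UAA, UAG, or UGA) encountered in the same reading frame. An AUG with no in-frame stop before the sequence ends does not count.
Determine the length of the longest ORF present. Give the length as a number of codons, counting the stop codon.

2

Frame 1: GAU GUA GGC CAC GAA UGU AAU UCA AAC GAC — no AUG→stop ORF.
Frame 2: AUG UAG GCC ACG AAU GUA AUU CAA ACG ACA — AUG at 2, stop UAG at 5 → 6 nt.
Frame 3: UGU AGG CCA CGA AUG UAA UUC AAA CGA CAU — AUG at 15, stop UAA at 18 → 6 nt.
Longest: frame 2, positions 2–7, 6 nt = 2 codons = 1 aa. → 2 codons.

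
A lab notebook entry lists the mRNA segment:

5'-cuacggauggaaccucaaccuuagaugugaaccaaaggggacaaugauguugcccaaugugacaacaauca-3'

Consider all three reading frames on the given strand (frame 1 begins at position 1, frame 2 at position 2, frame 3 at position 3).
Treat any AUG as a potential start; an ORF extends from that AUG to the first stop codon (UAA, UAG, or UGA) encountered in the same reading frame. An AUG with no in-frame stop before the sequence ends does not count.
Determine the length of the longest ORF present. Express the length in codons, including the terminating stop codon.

Frame 1: CUA CGG AUG GAA CCU CAA CCU UAG AUG UGA ACC AAA GGG GAC AAU GAU GUU GCC CAA UGU GAC AAC AAU — AUG at 7, stop UAG at 22 → 18 nt; AUG at 25, stop UGA at 28 → 6 nt.
Frame 2: UAC GGA UGG AAC CUC AAC CUU AGA UGU GAA CCA AAG GGG ACA AUG AUG UUG CCC AAU GUG ACA ACA AUC — no AUG→stop ORF.
Frame 3: ACG GAU GGA ACC UCA ACC UUA GAU GUG AAC CAA AGG GGA CAA UGA UGU UGC CCA AUG UGA CAA CAA UCA — AUG at 57, stop UGA at 60 → 6 nt.
Longest: frame 1, positions 7–24, 18 nt = 6 codons = 5 aa. → 6 codons.

6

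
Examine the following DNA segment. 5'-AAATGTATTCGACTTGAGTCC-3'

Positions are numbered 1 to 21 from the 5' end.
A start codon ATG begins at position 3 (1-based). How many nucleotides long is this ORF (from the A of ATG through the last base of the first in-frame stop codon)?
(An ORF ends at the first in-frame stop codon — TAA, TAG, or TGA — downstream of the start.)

Codons from position 3: ATG (3–5), TAT (6–8), TCG (9–11), ACT (12–14), TGA (15–17).
TGA is the first in-frame stop; ORF spans 3–17, 15 nucleotides.

15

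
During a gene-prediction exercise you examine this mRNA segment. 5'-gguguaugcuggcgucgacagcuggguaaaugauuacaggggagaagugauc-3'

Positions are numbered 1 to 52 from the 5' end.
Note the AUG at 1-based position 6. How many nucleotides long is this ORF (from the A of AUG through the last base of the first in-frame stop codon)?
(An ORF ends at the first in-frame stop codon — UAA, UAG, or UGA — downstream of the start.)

24

Codons from position 6: AUG (6–8), CUG (9–11), GCG (12–14), UCG (15–17), ACA (18–20), GCU (21–23), GGG (24–26), UAA (27–29).
UAA is the first in-frame stop; ORF spans 6–29, 24 nucleotides.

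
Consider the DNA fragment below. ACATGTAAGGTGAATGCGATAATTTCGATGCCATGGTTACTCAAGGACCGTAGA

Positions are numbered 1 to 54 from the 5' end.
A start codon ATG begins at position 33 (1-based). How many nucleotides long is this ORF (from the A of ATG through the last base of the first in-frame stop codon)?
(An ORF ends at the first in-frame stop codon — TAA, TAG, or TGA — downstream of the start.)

Codons from position 33: ATG (33–35), GTT (36–38), ACT (39–41), CAA (42–44), GGA (45–47), CCG (48–50), TAG (51–53).
TAG is the first in-frame stop; ORF spans 33–53, 21 nucleotides.

21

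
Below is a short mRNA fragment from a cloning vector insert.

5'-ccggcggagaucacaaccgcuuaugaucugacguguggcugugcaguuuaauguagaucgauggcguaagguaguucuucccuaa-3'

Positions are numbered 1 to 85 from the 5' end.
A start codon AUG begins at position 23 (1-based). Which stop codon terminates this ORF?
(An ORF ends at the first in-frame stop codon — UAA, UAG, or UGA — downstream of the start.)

UGA

Codons from position 23: AUG (23–25), AUC (26–28), UGA (29–31).
The first in-frame stop codon is UGA.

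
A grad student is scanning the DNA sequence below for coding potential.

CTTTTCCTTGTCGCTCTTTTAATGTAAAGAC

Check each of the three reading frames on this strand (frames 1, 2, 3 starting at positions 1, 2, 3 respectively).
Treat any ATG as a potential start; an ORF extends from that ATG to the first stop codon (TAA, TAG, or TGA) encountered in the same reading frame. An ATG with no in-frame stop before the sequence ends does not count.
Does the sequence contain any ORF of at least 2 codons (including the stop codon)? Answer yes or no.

Frame 1: CTT TTC CTT GTC GCT CTT TTA ATG TAA AGA — ATG at 22, stop TAA at 25 → 6 nt.
Frame 2: TTT TCC TTG TCG CTC TTT TAA TGT AAA GAC — no ATG→stop ORF.
Frame 3: TTT CCT TGT CGC TCT TTT AAT GTA AAG — no ATG→stop ORF.
Frame 1 has an ORF of 2 codons (positions 22–27) ≥ 2, so yes.

yes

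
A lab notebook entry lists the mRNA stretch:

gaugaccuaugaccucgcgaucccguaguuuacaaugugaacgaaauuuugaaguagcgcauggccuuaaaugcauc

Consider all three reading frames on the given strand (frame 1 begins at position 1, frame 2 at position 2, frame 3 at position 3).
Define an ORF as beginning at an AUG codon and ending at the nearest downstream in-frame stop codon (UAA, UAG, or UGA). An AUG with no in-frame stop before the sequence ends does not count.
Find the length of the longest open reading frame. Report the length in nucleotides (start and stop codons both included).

27

Frame 1: GAU GAC CUA UGA CCU CGC GAU CCC GUA GUU UAC AAU GUG AAC GAA AUU UUG AAG UAG CGC AUG GCC UUA AAU GCA — no AUG→stop ORF.
Frame 2: AUG ACC UAU GAC CUC GCG AUC CCG UAG UUU ACA AUG UGA ACG AAA UUU UGA AGU AGC GCA UGG CCU UAA AUG CAU — AUG at 2, stop UAG at 26 → 27 nt; AUG at 35, stop UGA at 38 → 6 nt.
Frame 3: UGA CCU AUG ACC UCG CGA UCC CGU AGU UUA CAA UGU GAA CGA AAU UUU GAA GUA GCG CAU GGC CUU AAA UGC AUC — no AUG→stop ORF.
Longest: frame 2, positions 2–28, 27 nt = 9 codons = 8 aa. → 27 nucleotides.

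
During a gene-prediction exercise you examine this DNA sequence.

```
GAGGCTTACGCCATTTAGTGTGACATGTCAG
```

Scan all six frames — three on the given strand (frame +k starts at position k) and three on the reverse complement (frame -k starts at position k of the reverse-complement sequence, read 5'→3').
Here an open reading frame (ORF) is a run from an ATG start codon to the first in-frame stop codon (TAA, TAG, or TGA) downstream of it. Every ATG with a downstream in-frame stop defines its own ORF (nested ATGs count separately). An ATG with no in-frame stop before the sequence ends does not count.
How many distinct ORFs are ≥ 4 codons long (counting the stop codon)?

1

Reverse complement (5'→3'): CTGACATGTCACACTAAATGGCGTAAGCCTC
Frame +1: GAG GCT TAC GCC ATT TAG TGT GAC ATG TCA — no ATG→stop ORF.
Frame +2: AGG CTT ACG CCA TTT AGT GTG ACA TGT CAG — no ATG→stop ORF.
Frame +3: GGC TTA CGC CAT TTA GTG TGA CAT GTC — no ATG→stop ORF.
Frame -1: CTG ACA TGT CAC ACT AAA TGG CGT AAG CCT — no ATG→stop ORF.
Frame -2: TGA CAT GTC ACA CTA AAT GGC GTA AGC CTC — no ATG→stop ORF.
Frame -3: GAC ATG TCA CAC TAA ATG GCG TAA GCC — ATG at 6, stop TAA at 15 → 12 nt; ATG at 18, stop TAA at 24 → 9 nt.
ORFs ≥ 4 codons: frame -3 6–17 (4 codons). Count = 1.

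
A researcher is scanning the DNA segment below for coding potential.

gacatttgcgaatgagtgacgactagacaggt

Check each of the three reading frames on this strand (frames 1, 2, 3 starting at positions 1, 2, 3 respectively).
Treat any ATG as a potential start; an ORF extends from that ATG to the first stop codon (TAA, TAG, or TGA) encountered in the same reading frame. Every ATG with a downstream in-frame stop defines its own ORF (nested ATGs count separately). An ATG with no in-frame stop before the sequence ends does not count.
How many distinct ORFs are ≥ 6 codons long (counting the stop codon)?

0

Frame 1: GAC ATT TGC GAA TGA GTG ACG ACT AGA CAG — no ATG→stop ORF.
Frame 2: ACA TTT GCG AAT GAG TGA CGA CTA GAC AGG — no ATG→stop ORF.
Frame 3: CAT TTG CGA ATG AGT GAC GAC TAG ACA GGT — ATG at 12, stop TAG at 24 → 15 nt.
No ORF reaches 6 codons. Count = 0.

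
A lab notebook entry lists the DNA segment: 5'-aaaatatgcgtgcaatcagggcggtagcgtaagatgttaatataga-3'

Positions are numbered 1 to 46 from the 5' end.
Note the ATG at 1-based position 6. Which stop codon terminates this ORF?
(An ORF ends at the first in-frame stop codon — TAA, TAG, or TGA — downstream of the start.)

Codons from position 6: ATG (6–8), CGT (9–11), GCA (12–14), ATC (15–17), AGG (18–20), GCG (21–23), GTA (24–26), GCG (27–29), TAA (30–32).
The first in-frame stop codon is TAA.

TAA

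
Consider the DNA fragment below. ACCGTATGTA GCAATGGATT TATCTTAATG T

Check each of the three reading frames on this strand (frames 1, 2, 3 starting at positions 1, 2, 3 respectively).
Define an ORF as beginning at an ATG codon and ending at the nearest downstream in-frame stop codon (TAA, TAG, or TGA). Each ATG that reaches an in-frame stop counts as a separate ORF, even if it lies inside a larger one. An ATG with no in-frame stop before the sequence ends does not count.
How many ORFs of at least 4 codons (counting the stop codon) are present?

1

Frame 1: ACC GTA TGT AGC AAT GGA TTT ATC TTA ATG — no ATG→stop ORF.
Frame 2: CCG TAT GTA GCA ATG GAT TTA TCT TAA TGT — ATG at 14, stop TAA at 26 → 15 nt.
Frame 3: CGT ATG TAG CAA TGG ATT TAT CTT AAT — ATG at 6, stop TAG at 9 → 6 nt.
ORFs ≥ 4 codons: frame 2 14–28 (5 codons). Count = 1.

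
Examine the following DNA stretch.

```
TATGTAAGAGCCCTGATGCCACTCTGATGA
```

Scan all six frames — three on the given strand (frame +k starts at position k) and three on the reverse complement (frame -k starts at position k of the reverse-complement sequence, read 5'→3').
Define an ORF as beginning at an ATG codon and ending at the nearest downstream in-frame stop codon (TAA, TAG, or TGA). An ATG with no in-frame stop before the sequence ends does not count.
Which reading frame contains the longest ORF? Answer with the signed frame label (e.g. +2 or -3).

Reverse complement (5'→3'): TCATCAGAGTGGCATCAGGGCTCTTACATA
Frame +1: TAT GTA AGA GCC CTG ATG CCA CTC TGA TGA — ATG at 16, stop TGA at 25 → 12 nt.
Frame +2: ATG TAA GAG CCC TGA TGC CAC TCT GAT — ATG at 2, stop TAA at 5 → 6 nt.
Frame +3: TGT AAG AGC CCT GAT GCC ACT CTG ATG — no ATG→stop ORF.
Frame -1: TCA TCA GAG TGG CAT CAG GGC TCT TAC ATA — no ATG→stop ORF.
Frame -2: CAT CAG AGT GGC ATC AGG GCT CTT ACA — no ATG→stop ORF.
Frame -3: ATC AGA GTG GCA TCA GGG CTC TTA CAT — no ATG→stop ORF.
Longest ORF is 12 nt in frame +1 (positions 16–27).

+1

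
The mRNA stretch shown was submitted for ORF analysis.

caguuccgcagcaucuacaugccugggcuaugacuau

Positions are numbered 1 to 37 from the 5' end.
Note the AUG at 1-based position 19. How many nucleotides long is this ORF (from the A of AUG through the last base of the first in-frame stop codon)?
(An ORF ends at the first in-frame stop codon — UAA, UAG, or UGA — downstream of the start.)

15

Codons from position 19: AUG (19–21), CCU (22–24), GGG (25–27), CUA (28–30), UGA (31–33).
UGA is the first in-frame stop; ORF spans 19–33, 15 nucleotides.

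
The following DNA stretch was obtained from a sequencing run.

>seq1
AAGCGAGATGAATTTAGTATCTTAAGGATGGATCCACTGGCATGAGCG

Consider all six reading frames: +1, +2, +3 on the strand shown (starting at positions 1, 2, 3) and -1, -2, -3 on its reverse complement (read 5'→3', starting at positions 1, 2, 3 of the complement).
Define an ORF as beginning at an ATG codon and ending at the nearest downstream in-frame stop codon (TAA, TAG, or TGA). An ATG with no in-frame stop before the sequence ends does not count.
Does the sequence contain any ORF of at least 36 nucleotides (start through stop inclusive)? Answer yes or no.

no

Reverse complement (5'→3'): CGCTCATGCCAGTGGATCCATCCTTAAGATACTAAATTCATCTCGCTT
Frame +1: AAG CGA GAT GAA TTT AGT ATC TTA AGG ATG GAT CCA CTG GCA TGA GCG — ATG at 28, stop TGA at 43 → 18 nt.
Frame +2: AGC GAG ATG AAT TTA GTA TCT TAA GGA TGG ATC CAC TGG CAT GAG — ATG at 8, stop TAA at 23 → 18 nt.
Frame +3: GCG AGA TGA ATT TAG TAT CTT AAG GAT GGA TCC ACT GGC ATG AGC — no ATG→stop ORF.
Frame -1: CGC TCA TGC CAG TGG ATC CAT CCT TAA GAT ACT AAA TTC ATC TCG CTT — no ATG→stop ORF.
Frame -2: GCT CAT GCC AGT GGA TCC ATC CTT AAG ATA CTA AAT TCA TCT CGC — no ATG→stop ORF.
Frame -3: CTC ATG CCA GTG GAT CCA TCC TTA AGA TAC TAA ATT CAT CTC GCT — ATG at 6, stop TAA at 33 → 30 nt.
Largest ORF found is 30 nucleotides < 36, so no.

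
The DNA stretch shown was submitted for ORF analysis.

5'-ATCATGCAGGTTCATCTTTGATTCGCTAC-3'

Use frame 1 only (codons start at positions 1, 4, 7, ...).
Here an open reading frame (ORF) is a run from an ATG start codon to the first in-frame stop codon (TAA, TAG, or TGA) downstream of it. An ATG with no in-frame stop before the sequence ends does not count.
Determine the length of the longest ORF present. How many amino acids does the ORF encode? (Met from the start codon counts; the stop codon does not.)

Frame 1: ATC ATG CAG GTT CAT CTT TGA TTC GCT — ATG at 4, stop TGA at 19 → 18 nt.
Longest: frame 1, positions 4–21, 18 nt = 6 codons = 5 aa. → 5 amino acids.

5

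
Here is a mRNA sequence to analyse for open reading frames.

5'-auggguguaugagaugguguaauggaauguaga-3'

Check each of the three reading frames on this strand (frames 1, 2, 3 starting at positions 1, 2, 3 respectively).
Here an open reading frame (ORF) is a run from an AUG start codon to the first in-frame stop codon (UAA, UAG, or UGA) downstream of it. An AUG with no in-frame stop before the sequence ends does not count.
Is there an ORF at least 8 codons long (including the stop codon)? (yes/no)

Frame 1: AUG GGU GUA UGA GAU GGU GUA AUG GAA UGU AGA — AUG at 1, stop UGA at 10 → 12 nt.
Frame 2: UGG GUG UAU GAG AUG GUG UAA UGG AAU GUA — AUG at 14, stop UAA at 20 → 9 nt.
Frame 3: GGG UGU AUG AGA UGG UGU AAU GGA AUG UAG — AUG at 9, stop UAG at 30 → 24 nt; AUG at 27, stop UAG at 30 → 6 nt.
Frame 3 has an ORF of 8 codons (positions 9–32) ≥ 8, so yes.

yes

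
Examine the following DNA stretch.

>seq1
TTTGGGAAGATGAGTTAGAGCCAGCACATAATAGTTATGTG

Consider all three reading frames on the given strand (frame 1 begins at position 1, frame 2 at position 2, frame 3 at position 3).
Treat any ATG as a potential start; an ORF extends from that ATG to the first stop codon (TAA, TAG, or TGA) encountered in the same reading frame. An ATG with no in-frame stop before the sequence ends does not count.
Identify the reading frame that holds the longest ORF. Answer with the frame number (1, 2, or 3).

1

Frame 1: TTT GGG AAG ATG AGT TAG AGC CAG CAC ATA ATA GTT ATG — ATG at 10, stop TAG at 16 → 9 nt.
Frame 2: TTG GGA AGA TGA GTT AGA GCC AGC ACA TAA TAG TTA TGT — no ATG→stop ORF.
Frame 3: TGG GAA GAT GAG TTA GAG CCA GCA CAT AAT AGT TAT GTG — no ATG→stop ORF.
Longest ORF is 9 nt in frame 1 (positions 10–18).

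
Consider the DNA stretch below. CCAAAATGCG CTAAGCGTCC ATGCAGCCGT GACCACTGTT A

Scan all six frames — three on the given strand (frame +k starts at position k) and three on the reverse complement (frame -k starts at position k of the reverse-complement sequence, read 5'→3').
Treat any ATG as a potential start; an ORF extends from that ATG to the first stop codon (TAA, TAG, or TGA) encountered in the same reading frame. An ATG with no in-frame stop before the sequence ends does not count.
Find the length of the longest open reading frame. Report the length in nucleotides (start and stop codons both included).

12

Reverse complement (5'→3'): TAACAGTGGTCACGGCTGCATGGACGCTTAGCGCATTTTGG
Frame +1: CCA AAA TGC GCT AAG CGT CCA TGC AGC CGT GAC CAC TGT — no ATG→stop ORF.
Frame +2: CAA AAT GCG CTA AGC GTC CAT GCA GCC GTG ACC ACT GTT — no ATG→stop ORF.
Frame +3: AAA ATG CGC TAA GCG TCC ATG CAG CCG TGA CCA CTG TTA — ATG at 6, stop TAA at 12 → 9 nt; ATG at 21, stop TGA at 30 → 12 nt.
Frame -1: TAA CAG TGG TCA CGG CTG CAT GGA CGC TTA GCG CAT TTT — no ATG→stop ORF.
Frame -2: AAC AGT GGT CAC GGC TGC ATG GAC GCT TAG CGC ATT TTG — ATG at 20, stop TAG at 29 → 12 nt.
Frame -3: ACA GTG GTC ACG GCT GCA TGG ACG CTT AGC GCA TTT TGG — no ATG→stop ORF.
Longest: frame +3, positions 21–32, 12 nt = 4 codons = 3 aa. → 12 nucleotides.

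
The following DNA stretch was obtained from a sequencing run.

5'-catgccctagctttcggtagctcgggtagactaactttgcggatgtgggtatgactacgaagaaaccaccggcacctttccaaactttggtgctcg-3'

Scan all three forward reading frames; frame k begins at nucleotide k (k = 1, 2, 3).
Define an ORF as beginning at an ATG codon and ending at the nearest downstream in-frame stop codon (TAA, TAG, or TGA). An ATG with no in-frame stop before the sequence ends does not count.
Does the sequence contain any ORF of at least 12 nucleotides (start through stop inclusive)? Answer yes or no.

Frame 1: CAT GCC CTA GCT TTC GGT AGC TCG GGT AGA CTA ACT TTG CGG ATG TGG GTA TGA CTA CGA AGA AAC CAC CGG CAC CTT TCC AAA CTT TGG TGC TCG — ATG at 43, stop TGA at 52 → 12 nt.
Frame 2: ATG CCC TAG CTT TCG GTA GCT CGG GTA GAC TAA CTT TGC GGA TGT GGG TAT GAC TAC GAA GAA ACC ACC GGC ACC TTT CCA AAC TTT GGT GCT — ATG at 2, stop TAG at 8 → 9 nt.
Frame 3: TGC CCT AGC TTT CGG TAG CTC GGG TAG ACT AAC TTT GCG GAT GTG GGT ATG ACT ACG AAG AAA CCA CCG GCA CCT TTC CAA ACT TTG GTG CTC — no ATG→stop ORF.
Frame 1 has an ORF of 12 nucleotides (positions 43–54) ≥ 12, so yes.

yes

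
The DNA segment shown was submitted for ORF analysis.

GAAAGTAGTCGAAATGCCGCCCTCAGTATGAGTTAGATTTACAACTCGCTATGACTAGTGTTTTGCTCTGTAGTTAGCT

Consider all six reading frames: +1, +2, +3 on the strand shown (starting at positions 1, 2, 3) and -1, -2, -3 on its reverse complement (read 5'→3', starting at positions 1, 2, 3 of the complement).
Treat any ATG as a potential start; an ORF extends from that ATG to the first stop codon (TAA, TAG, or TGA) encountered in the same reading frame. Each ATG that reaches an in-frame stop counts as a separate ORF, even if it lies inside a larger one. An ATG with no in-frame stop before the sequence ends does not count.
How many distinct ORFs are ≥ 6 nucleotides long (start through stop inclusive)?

3

Reverse complement (5'→3'): AGCTAACTACAGAGCAAAACACTAGTCATAGCGAGTTGTAAATCTAACTCATACTGAGGGCGGCATTTCGACTACTTTC
Frame +1: GAA AGT AGT CGA AAT GCC GCC CTC AGT ATG AGT TAG ATT TAC AAC TCG CTA TGA CTA GTG TTT TGC TCT GTA GTT AGC — ATG at 28, stop TAG at 34 → 9 nt.
Frame +2: AAA GTA GTC GAA ATG CCG CCC TCA GTA TGA GTT AGA TTT ACA ACT CGC TAT GAC TAG TGT TTT GCT CTG TAG TTA GCT — ATG at 14, stop TGA at 29 → 18 nt.
Frame +3: AAG TAG TCG AAA TGC CGC CCT CAG TAT GAG TTA GAT TTA CAA CTC GCT ATG ACT AGT GTT TTG CTC TGT AGT TAG — ATG at 51, stop TAG at 75 → 27 nt.
Frame -1: AGC TAA CTA CAG AGC AAA ACA CTA GTC ATA GCG AGT TGT AAA TCT AAC TCA TAC TGA GGG CGG CAT TTC GAC TAC TTT — no ATG→stop ORF.
Frame -2: GCT AAC TAC AGA GCA AAA CAC TAG TCA TAG CGA GTT GTA AAT CTA ACT CAT ACT GAG GGC GGC ATT TCG ACT ACT TTC — no ATG→stop ORF.
Frame -3: CTA ACT ACA GAG CAA AAC ACT AGT CAT AGC GAG TTG TAA ATC TAA CTC ATA CTG AGG GCG GCA TTT CGA CTA CTT — no ATG→stop ORF.
ORFs ≥ 6 nucleotides: frame +1 28–36 (9 nucleotides), frame +2 14–31 (18 nucleotides), frame +3 51–77 (27 nucleotides). Count = 3.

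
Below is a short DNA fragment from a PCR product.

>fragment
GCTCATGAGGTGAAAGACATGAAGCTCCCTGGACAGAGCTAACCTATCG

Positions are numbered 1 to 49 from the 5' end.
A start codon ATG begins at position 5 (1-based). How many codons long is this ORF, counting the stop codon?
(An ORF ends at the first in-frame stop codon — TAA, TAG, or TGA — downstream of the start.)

Codons from position 5: ATG (5–7), AGG (8–10), TGA (11–13).
TGA is the first in-frame stop; that's 3 codons including the stop.

3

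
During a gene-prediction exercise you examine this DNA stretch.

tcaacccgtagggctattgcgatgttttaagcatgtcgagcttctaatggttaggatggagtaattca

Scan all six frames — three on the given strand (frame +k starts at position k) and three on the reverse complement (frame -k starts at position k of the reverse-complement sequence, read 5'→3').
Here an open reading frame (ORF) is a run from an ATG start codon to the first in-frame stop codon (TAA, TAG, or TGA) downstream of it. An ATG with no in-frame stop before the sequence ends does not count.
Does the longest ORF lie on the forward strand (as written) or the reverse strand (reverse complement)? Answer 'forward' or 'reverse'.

reverse

Reverse complement (5'→3'): TGAATTACTCCATCCTAACCATTAGAAGCTCGACATGCTTAAAACATCGCAATAGCCCTACGGGTTGA
Frame +1: TCA ACC CGT AGG GCT ATT GCG ATG TTT TAA GCA TGT CGA GCT TCT AAT GGT TAG GAT GGA GTA ATT — ATG at 22, stop TAA at 28 → 9 nt.
Frame +2: CAA CCC GTA GGG CTA TTG CGA TGT TTT AAG CAT GTC GAG CTT CTA ATG GTT AGG ATG GAG TAA TTC — ATG at 47, stop TAA at 62 → 18 nt; ATG at 56, stop TAA at 62 → 9 nt.
Frame +3: AAC CCG TAG GGC TAT TGC GAT GTT TTA AGC ATG TCG AGC TTC TAA TGG TTA GGA TGG AGT AAT TCA — ATG at 33, stop TAA at 45 → 15 nt.
Frame -1: TGA ATT ACT CCA TCC TAA CCA TTA GAA GCT CGA CAT GCT TAA AAC ATC GCA ATA GCC CTA CGG GTT — no ATG→stop ORF.
Frame -2: GAA TTA CTC CAT CCT AAC CAT TAG AAG CTC GAC ATG CTT AAA ACA TCG CAA TAG CCC TAC GGG TTG — ATG at 35, stop TAG at 53 → 21 nt.
Frame -3: AAT TAC TCC ATC CTA ACC ATT AGA AGC TCG ACA TGC TTA AAA CAT CGC AAT AGC CCT ACG GGT TGA — no ATG→stop ORF.
Forward-strand max 18 nt; reverse-strand max 21 nt. The reverse strand has the longer ORF.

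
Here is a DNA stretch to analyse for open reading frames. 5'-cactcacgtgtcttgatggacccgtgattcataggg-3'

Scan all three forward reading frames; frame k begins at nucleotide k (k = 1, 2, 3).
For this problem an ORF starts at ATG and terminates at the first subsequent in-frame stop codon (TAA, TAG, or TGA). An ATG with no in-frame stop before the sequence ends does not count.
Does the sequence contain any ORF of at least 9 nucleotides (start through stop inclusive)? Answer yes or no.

Frame 1: CAC TCA CGT GTC TTG ATG GAC CCG TGA TTC ATA GGG — ATG at 16, stop TGA at 25 → 12 nt.
Frame 2: ACT CAC GTG TCT TGA TGG ACC CGT GAT TCA TAG — no ATG→stop ORF.
Frame 3: CTC ACG TGT CTT GAT GGA CCC GTG ATT CAT AGG — no ATG→stop ORF.
Frame 1 has an ORF of 12 nucleotides (positions 16–27) ≥ 9, so yes.

yes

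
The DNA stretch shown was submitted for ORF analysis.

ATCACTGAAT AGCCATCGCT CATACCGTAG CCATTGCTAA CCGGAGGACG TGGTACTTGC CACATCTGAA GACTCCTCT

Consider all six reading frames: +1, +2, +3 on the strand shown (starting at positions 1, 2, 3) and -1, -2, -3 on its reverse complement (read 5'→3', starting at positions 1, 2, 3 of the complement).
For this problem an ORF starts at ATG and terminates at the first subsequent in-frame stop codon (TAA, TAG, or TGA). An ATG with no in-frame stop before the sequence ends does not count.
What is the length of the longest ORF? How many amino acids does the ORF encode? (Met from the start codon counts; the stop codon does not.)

4

Reverse complement (5'→3'): AGAGGAGTCTTCAGATGTGGCAAGTACCACGTCCTCCGGTTAGCAATGGCTACGGTATGAGCGATGGCTATTCAGTGAT
Frame +1: ATC ACT GAA TAG CCA TCG CTC ATA CCG TAG CCA TTG CTA ACC GGA GGA CGT GGT ACT TGC CAC ATC TGA AGA CTC CTC — no ATG→stop ORF.
Frame +2: TCA CTG AAT AGC CAT CGC TCA TAC CGT AGC CAT TGC TAA CCG GAG GAC GTG GTA CTT GCC ACA TCT GAA GAC TCC TCT — no ATG→stop ORF.
Frame +3: CAC TGA ATA GCC ATC GCT CAT ACC GTA GCC ATT GCT AAC CGG AGG ACG TGG TAC TTG CCA CAT CTG AAG ACT CCT — no ATG→stop ORF.
Frame -1: AGA GGA GTC TTC AGA TGT GGC AAG TAC CAC GTC CTC CGG TTA GCA ATG GCT ACG GTA TGA GCG ATG GCT ATT CAG TGA — ATG at 46, stop TGA at 58 → 15 nt; ATG at 64, stop TGA at 76 → 15 nt.
Frame -2: GAG GAG TCT TCA GAT GTG GCA AGT ACC ACG TCC TCC GGT TAG CAA TGG CTA CGG TAT GAG CGA TGG CTA TTC AGT GAT — no ATG→stop ORF.
Frame -3: AGG AGT CTT CAG ATG TGG CAA GTA CCA CGT CCT CCG GTT AGC AAT GGC TAC GGT ATG AGC GAT GGC TAT TCA GTG — no ATG→stop ORF.
Longest: frame -1, positions 46–60, 15 nt = 5 codons = 4 aa. → 4 amino acids.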